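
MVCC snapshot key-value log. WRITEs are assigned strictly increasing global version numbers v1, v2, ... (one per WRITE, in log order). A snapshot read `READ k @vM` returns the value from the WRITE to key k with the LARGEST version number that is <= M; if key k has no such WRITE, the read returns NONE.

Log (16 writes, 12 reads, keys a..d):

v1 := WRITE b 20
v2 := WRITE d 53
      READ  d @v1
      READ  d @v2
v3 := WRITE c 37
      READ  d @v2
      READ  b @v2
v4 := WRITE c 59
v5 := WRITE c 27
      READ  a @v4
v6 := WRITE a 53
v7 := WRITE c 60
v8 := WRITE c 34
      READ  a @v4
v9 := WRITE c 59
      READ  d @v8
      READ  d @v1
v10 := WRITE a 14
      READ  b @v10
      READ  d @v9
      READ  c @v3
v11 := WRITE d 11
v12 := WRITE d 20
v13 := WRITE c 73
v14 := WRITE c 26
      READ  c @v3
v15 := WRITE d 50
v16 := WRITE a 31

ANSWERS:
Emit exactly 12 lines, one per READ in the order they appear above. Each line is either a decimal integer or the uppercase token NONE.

Answer: NONE
53
53
20
NONE
NONE
53
NONE
20
53
37
37

Derivation:
v1: WRITE b=20  (b history now [(1, 20)])
v2: WRITE d=53  (d history now [(2, 53)])
READ d @v1: history=[(2, 53)] -> no version <= 1 -> NONE
READ d @v2: history=[(2, 53)] -> pick v2 -> 53
v3: WRITE c=37  (c history now [(3, 37)])
READ d @v2: history=[(2, 53)] -> pick v2 -> 53
READ b @v2: history=[(1, 20)] -> pick v1 -> 20
v4: WRITE c=59  (c history now [(3, 37), (4, 59)])
v5: WRITE c=27  (c history now [(3, 37), (4, 59), (5, 27)])
READ a @v4: history=[] -> no version <= 4 -> NONE
v6: WRITE a=53  (a history now [(6, 53)])
v7: WRITE c=60  (c history now [(3, 37), (4, 59), (5, 27), (7, 60)])
v8: WRITE c=34  (c history now [(3, 37), (4, 59), (5, 27), (7, 60), (8, 34)])
READ a @v4: history=[(6, 53)] -> no version <= 4 -> NONE
v9: WRITE c=59  (c history now [(3, 37), (4, 59), (5, 27), (7, 60), (8, 34), (9, 59)])
READ d @v8: history=[(2, 53)] -> pick v2 -> 53
READ d @v1: history=[(2, 53)] -> no version <= 1 -> NONE
v10: WRITE a=14  (a history now [(6, 53), (10, 14)])
READ b @v10: history=[(1, 20)] -> pick v1 -> 20
READ d @v9: history=[(2, 53)] -> pick v2 -> 53
READ c @v3: history=[(3, 37), (4, 59), (5, 27), (7, 60), (8, 34), (9, 59)] -> pick v3 -> 37
v11: WRITE d=11  (d history now [(2, 53), (11, 11)])
v12: WRITE d=20  (d history now [(2, 53), (11, 11), (12, 20)])
v13: WRITE c=73  (c history now [(3, 37), (4, 59), (5, 27), (7, 60), (8, 34), (9, 59), (13, 73)])
v14: WRITE c=26  (c history now [(3, 37), (4, 59), (5, 27), (7, 60), (8, 34), (9, 59), (13, 73), (14, 26)])
READ c @v3: history=[(3, 37), (4, 59), (5, 27), (7, 60), (8, 34), (9, 59), (13, 73), (14, 26)] -> pick v3 -> 37
v15: WRITE d=50  (d history now [(2, 53), (11, 11), (12, 20), (15, 50)])
v16: WRITE a=31  (a history now [(6, 53), (10, 14), (16, 31)])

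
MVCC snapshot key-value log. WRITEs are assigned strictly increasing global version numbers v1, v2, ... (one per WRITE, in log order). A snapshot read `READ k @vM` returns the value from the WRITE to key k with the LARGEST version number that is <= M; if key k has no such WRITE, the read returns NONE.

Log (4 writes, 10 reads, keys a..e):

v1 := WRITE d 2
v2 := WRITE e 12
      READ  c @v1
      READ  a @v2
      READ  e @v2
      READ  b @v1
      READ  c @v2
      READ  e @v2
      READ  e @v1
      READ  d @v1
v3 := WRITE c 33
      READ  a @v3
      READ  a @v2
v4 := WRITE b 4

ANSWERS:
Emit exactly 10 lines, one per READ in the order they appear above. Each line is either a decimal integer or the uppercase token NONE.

v1: WRITE d=2  (d history now [(1, 2)])
v2: WRITE e=12  (e history now [(2, 12)])
READ c @v1: history=[] -> no version <= 1 -> NONE
READ a @v2: history=[] -> no version <= 2 -> NONE
READ e @v2: history=[(2, 12)] -> pick v2 -> 12
READ b @v1: history=[] -> no version <= 1 -> NONE
READ c @v2: history=[] -> no version <= 2 -> NONE
READ e @v2: history=[(2, 12)] -> pick v2 -> 12
READ e @v1: history=[(2, 12)] -> no version <= 1 -> NONE
READ d @v1: history=[(1, 2)] -> pick v1 -> 2
v3: WRITE c=33  (c history now [(3, 33)])
READ a @v3: history=[] -> no version <= 3 -> NONE
READ a @v2: history=[] -> no version <= 2 -> NONE
v4: WRITE b=4  (b history now [(4, 4)])

Answer: NONE
NONE
12
NONE
NONE
12
NONE
2
NONE
NONE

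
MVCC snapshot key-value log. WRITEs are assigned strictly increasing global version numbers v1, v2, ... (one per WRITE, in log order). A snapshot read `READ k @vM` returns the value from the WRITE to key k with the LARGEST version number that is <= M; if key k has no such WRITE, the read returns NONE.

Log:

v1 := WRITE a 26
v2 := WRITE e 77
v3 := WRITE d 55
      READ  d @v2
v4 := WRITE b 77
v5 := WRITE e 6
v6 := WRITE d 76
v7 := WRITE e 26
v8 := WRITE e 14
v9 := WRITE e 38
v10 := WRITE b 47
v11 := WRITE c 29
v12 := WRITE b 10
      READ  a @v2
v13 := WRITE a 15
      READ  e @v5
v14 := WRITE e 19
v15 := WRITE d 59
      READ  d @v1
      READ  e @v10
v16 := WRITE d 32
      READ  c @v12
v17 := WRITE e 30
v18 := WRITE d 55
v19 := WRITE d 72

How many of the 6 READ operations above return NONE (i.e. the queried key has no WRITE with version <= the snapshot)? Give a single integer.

v1: WRITE a=26  (a history now [(1, 26)])
v2: WRITE e=77  (e history now [(2, 77)])
v3: WRITE d=55  (d history now [(3, 55)])
READ d @v2: history=[(3, 55)] -> no version <= 2 -> NONE
v4: WRITE b=77  (b history now [(4, 77)])
v5: WRITE e=6  (e history now [(2, 77), (5, 6)])
v6: WRITE d=76  (d history now [(3, 55), (6, 76)])
v7: WRITE e=26  (e history now [(2, 77), (5, 6), (7, 26)])
v8: WRITE e=14  (e history now [(2, 77), (5, 6), (7, 26), (8, 14)])
v9: WRITE e=38  (e history now [(2, 77), (5, 6), (7, 26), (8, 14), (9, 38)])
v10: WRITE b=47  (b history now [(4, 77), (10, 47)])
v11: WRITE c=29  (c history now [(11, 29)])
v12: WRITE b=10  (b history now [(4, 77), (10, 47), (12, 10)])
READ a @v2: history=[(1, 26)] -> pick v1 -> 26
v13: WRITE a=15  (a history now [(1, 26), (13, 15)])
READ e @v5: history=[(2, 77), (5, 6), (7, 26), (8, 14), (9, 38)] -> pick v5 -> 6
v14: WRITE e=19  (e history now [(2, 77), (5, 6), (7, 26), (8, 14), (9, 38), (14, 19)])
v15: WRITE d=59  (d history now [(3, 55), (6, 76), (15, 59)])
READ d @v1: history=[(3, 55), (6, 76), (15, 59)] -> no version <= 1 -> NONE
READ e @v10: history=[(2, 77), (5, 6), (7, 26), (8, 14), (9, 38), (14, 19)] -> pick v9 -> 38
v16: WRITE d=32  (d history now [(3, 55), (6, 76), (15, 59), (16, 32)])
READ c @v12: history=[(11, 29)] -> pick v11 -> 29
v17: WRITE e=30  (e history now [(2, 77), (5, 6), (7, 26), (8, 14), (9, 38), (14, 19), (17, 30)])
v18: WRITE d=55  (d history now [(3, 55), (6, 76), (15, 59), (16, 32), (18, 55)])
v19: WRITE d=72  (d history now [(3, 55), (6, 76), (15, 59), (16, 32), (18, 55), (19, 72)])
Read results in order: ['NONE', '26', '6', 'NONE', '38', '29']
NONE count = 2

Answer: 2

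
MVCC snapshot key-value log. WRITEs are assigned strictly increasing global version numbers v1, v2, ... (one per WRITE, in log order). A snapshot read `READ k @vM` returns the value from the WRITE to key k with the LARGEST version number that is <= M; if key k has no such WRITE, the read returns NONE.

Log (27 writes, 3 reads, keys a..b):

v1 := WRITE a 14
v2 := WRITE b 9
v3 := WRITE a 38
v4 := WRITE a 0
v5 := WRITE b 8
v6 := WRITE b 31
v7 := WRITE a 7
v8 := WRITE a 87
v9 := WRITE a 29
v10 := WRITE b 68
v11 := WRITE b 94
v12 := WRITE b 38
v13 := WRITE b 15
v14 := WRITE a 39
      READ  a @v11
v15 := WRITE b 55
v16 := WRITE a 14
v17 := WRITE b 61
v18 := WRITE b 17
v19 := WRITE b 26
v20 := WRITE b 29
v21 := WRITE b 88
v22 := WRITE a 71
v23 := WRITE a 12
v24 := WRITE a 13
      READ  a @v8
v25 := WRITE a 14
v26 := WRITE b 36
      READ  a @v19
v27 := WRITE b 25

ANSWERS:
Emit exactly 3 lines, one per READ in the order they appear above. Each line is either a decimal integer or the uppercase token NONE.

v1: WRITE a=14  (a history now [(1, 14)])
v2: WRITE b=9  (b history now [(2, 9)])
v3: WRITE a=38  (a history now [(1, 14), (3, 38)])
v4: WRITE a=0  (a history now [(1, 14), (3, 38), (4, 0)])
v5: WRITE b=8  (b history now [(2, 9), (5, 8)])
v6: WRITE b=31  (b history now [(2, 9), (5, 8), (6, 31)])
v7: WRITE a=7  (a history now [(1, 14), (3, 38), (4, 0), (7, 7)])
v8: WRITE a=87  (a history now [(1, 14), (3, 38), (4, 0), (7, 7), (8, 87)])
v9: WRITE a=29  (a history now [(1, 14), (3, 38), (4, 0), (7, 7), (8, 87), (9, 29)])
v10: WRITE b=68  (b history now [(2, 9), (5, 8), (6, 31), (10, 68)])
v11: WRITE b=94  (b history now [(2, 9), (5, 8), (6, 31), (10, 68), (11, 94)])
v12: WRITE b=38  (b history now [(2, 9), (5, 8), (6, 31), (10, 68), (11, 94), (12, 38)])
v13: WRITE b=15  (b history now [(2, 9), (5, 8), (6, 31), (10, 68), (11, 94), (12, 38), (13, 15)])
v14: WRITE a=39  (a history now [(1, 14), (3, 38), (4, 0), (7, 7), (8, 87), (9, 29), (14, 39)])
READ a @v11: history=[(1, 14), (3, 38), (4, 0), (7, 7), (8, 87), (9, 29), (14, 39)] -> pick v9 -> 29
v15: WRITE b=55  (b history now [(2, 9), (5, 8), (6, 31), (10, 68), (11, 94), (12, 38), (13, 15), (15, 55)])
v16: WRITE a=14  (a history now [(1, 14), (3, 38), (4, 0), (7, 7), (8, 87), (9, 29), (14, 39), (16, 14)])
v17: WRITE b=61  (b history now [(2, 9), (5, 8), (6, 31), (10, 68), (11, 94), (12, 38), (13, 15), (15, 55), (17, 61)])
v18: WRITE b=17  (b history now [(2, 9), (5, 8), (6, 31), (10, 68), (11, 94), (12, 38), (13, 15), (15, 55), (17, 61), (18, 17)])
v19: WRITE b=26  (b history now [(2, 9), (5, 8), (6, 31), (10, 68), (11, 94), (12, 38), (13, 15), (15, 55), (17, 61), (18, 17), (19, 26)])
v20: WRITE b=29  (b history now [(2, 9), (5, 8), (6, 31), (10, 68), (11, 94), (12, 38), (13, 15), (15, 55), (17, 61), (18, 17), (19, 26), (20, 29)])
v21: WRITE b=88  (b history now [(2, 9), (5, 8), (6, 31), (10, 68), (11, 94), (12, 38), (13, 15), (15, 55), (17, 61), (18, 17), (19, 26), (20, 29), (21, 88)])
v22: WRITE a=71  (a history now [(1, 14), (3, 38), (4, 0), (7, 7), (8, 87), (9, 29), (14, 39), (16, 14), (22, 71)])
v23: WRITE a=12  (a history now [(1, 14), (3, 38), (4, 0), (7, 7), (8, 87), (9, 29), (14, 39), (16, 14), (22, 71), (23, 12)])
v24: WRITE a=13  (a history now [(1, 14), (3, 38), (4, 0), (7, 7), (8, 87), (9, 29), (14, 39), (16, 14), (22, 71), (23, 12), (24, 13)])
READ a @v8: history=[(1, 14), (3, 38), (4, 0), (7, 7), (8, 87), (9, 29), (14, 39), (16, 14), (22, 71), (23, 12), (24, 13)] -> pick v8 -> 87
v25: WRITE a=14  (a history now [(1, 14), (3, 38), (4, 0), (7, 7), (8, 87), (9, 29), (14, 39), (16, 14), (22, 71), (23, 12), (24, 13), (25, 14)])
v26: WRITE b=36  (b history now [(2, 9), (5, 8), (6, 31), (10, 68), (11, 94), (12, 38), (13, 15), (15, 55), (17, 61), (18, 17), (19, 26), (20, 29), (21, 88), (26, 36)])
READ a @v19: history=[(1, 14), (3, 38), (4, 0), (7, 7), (8, 87), (9, 29), (14, 39), (16, 14), (22, 71), (23, 12), (24, 13), (25, 14)] -> pick v16 -> 14
v27: WRITE b=25  (b history now [(2, 9), (5, 8), (6, 31), (10, 68), (11, 94), (12, 38), (13, 15), (15, 55), (17, 61), (18, 17), (19, 26), (20, 29), (21, 88), (26, 36), (27, 25)])

Answer: 29
87
14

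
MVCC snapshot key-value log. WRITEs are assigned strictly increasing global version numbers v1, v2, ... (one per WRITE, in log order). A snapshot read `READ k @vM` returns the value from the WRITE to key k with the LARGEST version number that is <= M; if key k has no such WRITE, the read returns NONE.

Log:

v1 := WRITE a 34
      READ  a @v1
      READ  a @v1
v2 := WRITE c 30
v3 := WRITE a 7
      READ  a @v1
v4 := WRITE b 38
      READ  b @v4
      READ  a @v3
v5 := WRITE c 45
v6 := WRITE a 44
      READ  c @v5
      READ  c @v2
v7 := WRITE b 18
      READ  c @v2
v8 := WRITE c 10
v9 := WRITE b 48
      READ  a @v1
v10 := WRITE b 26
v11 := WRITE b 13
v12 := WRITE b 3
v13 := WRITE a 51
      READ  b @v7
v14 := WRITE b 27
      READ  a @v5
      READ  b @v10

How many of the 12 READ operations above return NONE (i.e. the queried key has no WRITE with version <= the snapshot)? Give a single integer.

Answer: 0

Derivation:
v1: WRITE a=34  (a history now [(1, 34)])
READ a @v1: history=[(1, 34)] -> pick v1 -> 34
READ a @v1: history=[(1, 34)] -> pick v1 -> 34
v2: WRITE c=30  (c history now [(2, 30)])
v3: WRITE a=7  (a history now [(1, 34), (3, 7)])
READ a @v1: history=[(1, 34), (3, 7)] -> pick v1 -> 34
v4: WRITE b=38  (b history now [(4, 38)])
READ b @v4: history=[(4, 38)] -> pick v4 -> 38
READ a @v3: history=[(1, 34), (3, 7)] -> pick v3 -> 7
v5: WRITE c=45  (c history now [(2, 30), (5, 45)])
v6: WRITE a=44  (a history now [(1, 34), (3, 7), (6, 44)])
READ c @v5: history=[(2, 30), (5, 45)] -> pick v5 -> 45
READ c @v2: history=[(2, 30), (5, 45)] -> pick v2 -> 30
v7: WRITE b=18  (b history now [(4, 38), (7, 18)])
READ c @v2: history=[(2, 30), (5, 45)] -> pick v2 -> 30
v8: WRITE c=10  (c history now [(2, 30), (5, 45), (8, 10)])
v9: WRITE b=48  (b history now [(4, 38), (7, 18), (9, 48)])
READ a @v1: history=[(1, 34), (3, 7), (6, 44)] -> pick v1 -> 34
v10: WRITE b=26  (b history now [(4, 38), (7, 18), (9, 48), (10, 26)])
v11: WRITE b=13  (b history now [(4, 38), (7, 18), (9, 48), (10, 26), (11, 13)])
v12: WRITE b=3  (b history now [(4, 38), (7, 18), (9, 48), (10, 26), (11, 13), (12, 3)])
v13: WRITE a=51  (a history now [(1, 34), (3, 7), (6, 44), (13, 51)])
READ b @v7: history=[(4, 38), (7, 18), (9, 48), (10, 26), (11, 13), (12, 3)] -> pick v7 -> 18
v14: WRITE b=27  (b history now [(4, 38), (7, 18), (9, 48), (10, 26), (11, 13), (12, 3), (14, 27)])
READ a @v5: history=[(1, 34), (3, 7), (6, 44), (13, 51)] -> pick v3 -> 7
READ b @v10: history=[(4, 38), (7, 18), (9, 48), (10, 26), (11, 13), (12, 3), (14, 27)] -> pick v10 -> 26
Read results in order: ['34', '34', '34', '38', '7', '45', '30', '30', '34', '18', '7', '26']
NONE count = 0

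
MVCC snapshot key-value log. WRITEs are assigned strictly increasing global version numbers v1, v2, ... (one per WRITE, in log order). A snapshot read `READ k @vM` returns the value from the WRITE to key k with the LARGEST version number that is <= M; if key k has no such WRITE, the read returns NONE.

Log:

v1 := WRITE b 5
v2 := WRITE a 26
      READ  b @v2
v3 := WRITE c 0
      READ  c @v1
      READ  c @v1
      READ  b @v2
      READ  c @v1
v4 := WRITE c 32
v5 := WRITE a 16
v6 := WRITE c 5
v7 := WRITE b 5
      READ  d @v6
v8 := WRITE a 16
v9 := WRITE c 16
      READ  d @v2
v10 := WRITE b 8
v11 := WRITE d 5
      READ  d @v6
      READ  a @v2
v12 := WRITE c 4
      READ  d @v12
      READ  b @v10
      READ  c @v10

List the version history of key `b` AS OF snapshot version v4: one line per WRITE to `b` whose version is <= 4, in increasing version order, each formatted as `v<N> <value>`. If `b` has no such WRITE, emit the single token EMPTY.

Answer: v1 5

Derivation:
Scan writes for key=b with version <= 4:
  v1 WRITE b 5 -> keep
  v2 WRITE a 26 -> skip
  v3 WRITE c 0 -> skip
  v4 WRITE c 32 -> skip
  v5 WRITE a 16 -> skip
  v6 WRITE c 5 -> skip
  v7 WRITE b 5 -> drop (> snap)
  v8 WRITE a 16 -> skip
  v9 WRITE c 16 -> skip
  v10 WRITE b 8 -> drop (> snap)
  v11 WRITE d 5 -> skip
  v12 WRITE c 4 -> skip
Collected: [(1, 5)]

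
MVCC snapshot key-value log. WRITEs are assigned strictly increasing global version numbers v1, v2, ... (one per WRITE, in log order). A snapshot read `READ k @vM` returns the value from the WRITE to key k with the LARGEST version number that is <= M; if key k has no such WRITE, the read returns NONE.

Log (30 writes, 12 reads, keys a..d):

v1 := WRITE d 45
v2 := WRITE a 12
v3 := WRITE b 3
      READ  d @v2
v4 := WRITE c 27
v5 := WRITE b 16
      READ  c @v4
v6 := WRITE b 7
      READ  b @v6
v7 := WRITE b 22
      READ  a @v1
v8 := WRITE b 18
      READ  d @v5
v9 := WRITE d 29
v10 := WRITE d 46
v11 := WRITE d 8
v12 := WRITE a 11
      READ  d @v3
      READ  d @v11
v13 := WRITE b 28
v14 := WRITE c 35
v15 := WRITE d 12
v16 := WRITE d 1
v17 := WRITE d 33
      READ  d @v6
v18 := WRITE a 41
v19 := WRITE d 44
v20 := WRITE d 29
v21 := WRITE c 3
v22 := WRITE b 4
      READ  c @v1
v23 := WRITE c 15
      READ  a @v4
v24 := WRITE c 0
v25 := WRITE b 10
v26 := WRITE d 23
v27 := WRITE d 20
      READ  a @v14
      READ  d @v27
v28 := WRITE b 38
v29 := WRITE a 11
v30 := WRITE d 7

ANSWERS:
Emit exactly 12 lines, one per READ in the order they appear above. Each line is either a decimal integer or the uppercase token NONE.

Answer: 45
27
7
NONE
45
45
8
45
NONE
12
11
20

Derivation:
v1: WRITE d=45  (d history now [(1, 45)])
v2: WRITE a=12  (a history now [(2, 12)])
v3: WRITE b=3  (b history now [(3, 3)])
READ d @v2: history=[(1, 45)] -> pick v1 -> 45
v4: WRITE c=27  (c history now [(4, 27)])
v5: WRITE b=16  (b history now [(3, 3), (5, 16)])
READ c @v4: history=[(4, 27)] -> pick v4 -> 27
v6: WRITE b=7  (b history now [(3, 3), (5, 16), (6, 7)])
READ b @v6: history=[(3, 3), (5, 16), (6, 7)] -> pick v6 -> 7
v7: WRITE b=22  (b history now [(3, 3), (5, 16), (6, 7), (7, 22)])
READ a @v1: history=[(2, 12)] -> no version <= 1 -> NONE
v8: WRITE b=18  (b history now [(3, 3), (5, 16), (6, 7), (7, 22), (8, 18)])
READ d @v5: history=[(1, 45)] -> pick v1 -> 45
v9: WRITE d=29  (d history now [(1, 45), (9, 29)])
v10: WRITE d=46  (d history now [(1, 45), (9, 29), (10, 46)])
v11: WRITE d=8  (d history now [(1, 45), (9, 29), (10, 46), (11, 8)])
v12: WRITE a=11  (a history now [(2, 12), (12, 11)])
READ d @v3: history=[(1, 45), (9, 29), (10, 46), (11, 8)] -> pick v1 -> 45
READ d @v11: history=[(1, 45), (9, 29), (10, 46), (11, 8)] -> pick v11 -> 8
v13: WRITE b=28  (b history now [(3, 3), (5, 16), (6, 7), (7, 22), (8, 18), (13, 28)])
v14: WRITE c=35  (c history now [(4, 27), (14, 35)])
v15: WRITE d=12  (d history now [(1, 45), (9, 29), (10, 46), (11, 8), (15, 12)])
v16: WRITE d=1  (d history now [(1, 45), (9, 29), (10, 46), (11, 8), (15, 12), (16, 1)])
v17: WRITE d=33  (d history now [(1, 45), (9, 29), (10, 46), (11, 8), (15, 12), (16, 1), (17, 33)])
READ d @v6: history=[(1, 45), (9, 29), (10, 46), (11, 8), (15, 12), (16, 1), (17, 33)] -> pick v1 -> 45
v18: WRITE a=41  (a history now [(2, 12), (12, 11), (18, 41)])
v19: WRITE d=44  (d history now [(1, 45), (9, 29), (10, 46), (11, 8), (15, 12), (16, 1), (17, 33), (19, 44)])
v20: WRITE d=29  (d history now [(1, 45), (9, 29), (10, 46), (11, 8), (15, 12), (16, 1), (17, 33), (19, 44), (20, 29)])
v21: WRITE c=3  (c history now [(4, 27), (14, 35), (21, 3)])
v22: WRITE b=4  (b history now [(3, 3), (5, 16), (6, 7), (7, 22), (8, 18), (13, 28), (22, 4)])
READ c @v1: history=[(4, 27), (14, 35), (21, 3)] -> no version <= 1 -> NONE
v23: WRITE c=15  (c history now [(4, 27), (14, 35), (21, 3), (23, 15)])
READ a @v4: history=[(2, 12), (12, 11), (18, 41)] -> pick v2 -> 12
v24: WRITE c=0  (c history now [(4, 27), (14, 35), (21, 3), (23, 15), (24, 0)])
v25: WRITE b=10  (b history now [(3, 3), (5, 16), (6, 7), (7, 22), (8, 18), (13, 28), (22, 4), (25, 10)])
v26: WRITE d=23  (d history now [(1, 45), (9, 29), (10, 46), (11, 8), (15, 12), (16, 1), (17, 33), (19, 44), (20, 29), (26, 23)])
v27: WRITE d=20  (d history now [(1, 45), (9, 29), (10, 46), (11, 8), (15, 12), (16, 1), (17, 33), (19, 44), (20, 29), (26, 23), (27, 20)])
READ a @v14: history=[(2, 12), (12, 11), (18, 41)] -> pick v12 -> 11
READ d @v27: history=[(1, 45), (9, 29), (10, 46), (11, 8), (15, 12), (16, 1), (17, 33), (19, 44), (20, 29), (26, 23), (27, 20)] -> pick v27 -> 20
v28: WRITE b=38  (b history now [(3, 3), (5, 16), (6, 7), (7, 22), (8, 18), (13, 28), (22, 4), (25, 10), (28, 38)])
v29: WRITE a=11  (a history now [(2, 12), (12, 11), (18, 41), (29, 11)])
v30: WRITE d=7  (d history now [(1, 45), (9, 29), (10, 46), (11, 8), (15, 12), (16, 1), (17, 33), (19, 44), (20, 29), (26, 23), (27, 20), (30, 7)])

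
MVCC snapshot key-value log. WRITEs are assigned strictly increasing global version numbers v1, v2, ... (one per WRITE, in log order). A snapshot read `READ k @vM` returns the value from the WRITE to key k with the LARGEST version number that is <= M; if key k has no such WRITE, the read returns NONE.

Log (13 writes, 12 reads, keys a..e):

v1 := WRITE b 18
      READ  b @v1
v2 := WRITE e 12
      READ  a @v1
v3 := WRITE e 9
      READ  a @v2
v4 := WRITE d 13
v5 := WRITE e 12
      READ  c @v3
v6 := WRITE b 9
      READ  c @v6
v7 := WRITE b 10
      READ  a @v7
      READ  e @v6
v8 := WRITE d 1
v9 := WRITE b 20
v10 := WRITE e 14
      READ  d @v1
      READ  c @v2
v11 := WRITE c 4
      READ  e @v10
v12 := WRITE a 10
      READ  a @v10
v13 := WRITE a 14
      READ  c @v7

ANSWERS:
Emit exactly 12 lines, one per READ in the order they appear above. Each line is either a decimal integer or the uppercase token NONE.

v1: WRITE b=18  (b history now [(1, 18)])
READ b @v1: history=[(1, 18)] -> pick v1 -> 18
v2: WRITE e=12  (e history now [(2, 12)])
READ a @v1: history=[] -> no version <= 1 -> NONE
v3: WRITE e=9  (e history now [(2, 12), (3, 9)])
READ a @v2: history=[] -> no version <= 2 -> NONE
v4: WRITE d=13  (d history now [(4, 13)])
v5: WRITE e=12  (e history now [(2, 12), (3, 9), (5, 12)])
READ c @v3: history=[] -> no version <= 3 -> NONE
v6: WRITE b=9  (b history now [(1, 18), (6, 9)])
READ c @v6: history=[] -> no version <= 6 -> NONE
v7: WRITE b=10  (b history now [(1, 18), (6, 9), (7, 10)])
READ a @v7: history=[] -> no version <= 7 -> NONE
READ e @v6: history=[(2, 12), (3, 9), (5, 12)] -> pick v5 -> 12
v8: WRITE d=1  (d history now [(4, 13), (8, 1)])
v9: WRITE b=20  (b history now [(1, 18), (6, 9), (7, 10), (9, 20)])
v10: WRITE e=14  (e history now [(2, 12), (3, 9), (5, 12), (10, 14)])
READ d @v1: history=[(4, 13), (8, 1)] -> no version <= 1 -> NONE
READ c @v2: history=[] -> no version <= 2 -> NONE
v11: WRITE c=4  (c history now [(11, 4)])
READ e @v10: history=[(2, 12), (3, 9), (5, 12), (10, 14)] -> pick v10 -> 14
v12: WRITE a=10  (a history now [(12, 10)])
READ a @v10: history=[(12, 10)] -> no version <= 10 -> NONE
v13: WRITE a=14  (a history now [(12, 10), (13, 14)])
READ c @v7: history=[(11, 4)] -> no version <= 7 -> NONE

Answer: 18
NONE
NONE
NONE
NONE
NONE
12
NONE
NONE
14
NONE
NONE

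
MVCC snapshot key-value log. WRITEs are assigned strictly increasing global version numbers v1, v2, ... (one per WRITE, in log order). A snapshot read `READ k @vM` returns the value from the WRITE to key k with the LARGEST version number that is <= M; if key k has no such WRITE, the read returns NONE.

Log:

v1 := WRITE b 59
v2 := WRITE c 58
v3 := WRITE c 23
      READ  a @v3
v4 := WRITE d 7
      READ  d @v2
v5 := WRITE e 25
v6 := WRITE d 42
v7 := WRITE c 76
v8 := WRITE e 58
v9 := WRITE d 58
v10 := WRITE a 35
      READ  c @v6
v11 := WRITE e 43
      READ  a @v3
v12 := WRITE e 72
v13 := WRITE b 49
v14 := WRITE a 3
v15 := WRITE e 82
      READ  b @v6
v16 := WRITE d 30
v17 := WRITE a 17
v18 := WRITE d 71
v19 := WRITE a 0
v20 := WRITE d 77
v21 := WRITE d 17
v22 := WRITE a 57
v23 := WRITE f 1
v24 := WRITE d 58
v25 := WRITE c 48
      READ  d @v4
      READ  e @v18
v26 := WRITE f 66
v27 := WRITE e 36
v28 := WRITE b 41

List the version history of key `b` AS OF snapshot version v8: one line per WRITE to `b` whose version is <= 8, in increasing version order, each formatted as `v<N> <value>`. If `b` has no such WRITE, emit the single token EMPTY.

Scan writes for key=b with version <= 8:
  v1 WRITE b 59 -> keep
  v2 WRITE c 58 -> skip
  v3 WRITE c 23 -> skip
  v4 WRITE d 7 -> skip
  v5 WRITE e 25 -> skip
  v6 WRITE d 42 -> skip
  v7 WRITE c 76 -> skip
  v8 WRITE e 58 -> skip
  v9 WRITE d 58 -> skip
  v10 WRITE a 35 -> skip
  v11 WRITE e 43 -> skip
  v12 WRITE e 72 -> skip
  v13 WRITE b 49 -> drop (> snap)
  v14 WRITE a 3 -> skip
  v15 WRITE e 82 -> skip
  v16 WRITE d 30 -> skip
  v17 WRITE a 17 -> skip
  v18 WRITE d 71 -> skip
  v19 WRITE a 0 -> skip
  v20 WRITE d 77 -> skip
  v21 WRITE d 17 -> skip
  v22 WRITE a 57 -> skip
  v23 WRITE f 1 -> skip
  v24 WRITE d 58 -> skip
  v25 WRITE c 48 -> skip
  v26 WRITE f 66 -> skip
  v27 WRITE e 36 -> skip
  v28 WRITE b 41 -> drop (> snap)
Collected: [(1, 59)]

Answer: v1 59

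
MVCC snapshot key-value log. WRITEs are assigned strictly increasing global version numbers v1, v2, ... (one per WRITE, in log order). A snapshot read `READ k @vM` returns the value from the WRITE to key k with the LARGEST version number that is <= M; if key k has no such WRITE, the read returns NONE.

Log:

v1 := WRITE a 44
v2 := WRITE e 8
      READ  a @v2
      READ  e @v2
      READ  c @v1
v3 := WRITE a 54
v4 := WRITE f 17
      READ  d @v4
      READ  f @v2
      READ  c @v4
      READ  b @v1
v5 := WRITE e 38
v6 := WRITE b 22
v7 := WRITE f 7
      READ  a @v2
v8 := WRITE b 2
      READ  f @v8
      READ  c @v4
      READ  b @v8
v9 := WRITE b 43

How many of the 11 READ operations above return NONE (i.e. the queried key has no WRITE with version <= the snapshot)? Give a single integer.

Answer: 6

Derivation:
v1: WRITE a=44  (a history now [(1, 44)])
v2: WRITE e=8  (e history now [(2, 8)])
READ a @v2: history=[(1, 44)] -> pick v1 -> 44
READ e @v2: history=[(2, 8)] -> pick v2 -> 8
READ c @v1: history=[] -> no version <= 1 -> NONE
v3: WRITE a=54  (a history now [(1, 44), (3, 54)])
v4: WRITE f=17  (f history now [(4, 17)])
READ d @v4: history=[] -> no version <= 4 -> NONE
READ f @v2: history=[(4, 17)] -> no version <= 2 -> NONE
READ c @v4: history=[] -> no version <= 4 -> NONE
READ b @v1: history=[] -> no version <= 1 -> NONE
v5: WRITE e=38  (e history now [(2, 8), (5, 38)])
v6: WRITE b=22  (b history now [(6, 22)])
v7: WRITE f=7  (f history now [(4, 17), (7, 7)])
READ a @v2: history=[(1, 44), (3, 54)] -> pick v1 -> 44
v8: WRITE b=2  (b history now [(6, 22), (8, 2)])
READ f @v8: history=[(4, 17), (7, 7)] -> pick v7 -> 7
READ c @v4: history=[] -> no version <= 4 -> NONE
READ b @v8: history=[(6, 22), (8, 2)] -> pick v8 -> 2
v9: WRITE b=43  (b history now [(6, 22), (8, 2), (9, 43)])
Read results in order: ['44', '8', 'NONE', 'NONE', 'NONE', 'NONE', 'NONE', '44', '7', 'NONE', '2']
NONE count = 6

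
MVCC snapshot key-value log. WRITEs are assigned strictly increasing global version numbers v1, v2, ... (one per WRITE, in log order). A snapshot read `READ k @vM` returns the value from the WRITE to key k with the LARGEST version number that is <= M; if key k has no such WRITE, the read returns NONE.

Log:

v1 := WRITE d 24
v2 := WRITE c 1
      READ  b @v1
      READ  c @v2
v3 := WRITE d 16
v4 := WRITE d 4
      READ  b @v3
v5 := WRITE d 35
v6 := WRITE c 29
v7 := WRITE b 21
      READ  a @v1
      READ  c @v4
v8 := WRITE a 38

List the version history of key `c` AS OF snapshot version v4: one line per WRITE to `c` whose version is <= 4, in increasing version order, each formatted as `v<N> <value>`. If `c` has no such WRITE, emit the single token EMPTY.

Scan writes for key=c with version <= 4:
  v1 WRITE d 24 -> skip
  v2 WRITE c 1 -> keep
  v3 WRITE d 16 -> skip
  v4 WRITE d 4 -> skip
  v5 WRITE d 35 -> skip
  v6 WRITE c 29 -> drop (> snap)
  v7 WRITE b 21 -> skip
  v8 WRITE a 38 -> skip
Collected: [(2, 1)]

Answer: v2 1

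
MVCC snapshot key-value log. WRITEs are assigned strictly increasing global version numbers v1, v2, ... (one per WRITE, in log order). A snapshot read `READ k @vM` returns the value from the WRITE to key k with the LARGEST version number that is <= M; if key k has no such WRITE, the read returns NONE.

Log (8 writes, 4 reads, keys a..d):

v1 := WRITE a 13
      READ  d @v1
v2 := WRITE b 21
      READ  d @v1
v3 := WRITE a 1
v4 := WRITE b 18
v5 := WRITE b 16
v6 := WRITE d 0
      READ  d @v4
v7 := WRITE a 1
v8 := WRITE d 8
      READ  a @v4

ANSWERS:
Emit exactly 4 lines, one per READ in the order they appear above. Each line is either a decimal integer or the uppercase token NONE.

v1: WRITE a=13  (a history now [(1, 13)])
READ d @v1: history=[] -> no version <= 1 -> NONE
v2: WRITE b=21  (b history now [(2, 21)])
READ d @v1: history=[] -> no version <= 1 -> NONE
v3: WRITE a=1  (a history now [(1, 13), (3, 1)])
v4: WRITE b=18  (b history now [(2, 21), (4, 18)])
v5: WRITE b=16  (b history now [(2, 21), (4, 18), (5, 16)])
v6: WRITE d=0  (d history now [(6, 0)])
READ d @v4: history=[(6, 0)] -> no version <= 4 -> NONE
v7: WRITE a=1  (a history now [(1, 13), (3, 1), (7, 1)])
v8: WRITE d=8  (d history now [(6, 0), (8, 8)])
READ a @v4: history=[(1, 13), (3, 1), (7, 1)] -> pick v3 -> 1

Answer: NONE
NONE
NONE
1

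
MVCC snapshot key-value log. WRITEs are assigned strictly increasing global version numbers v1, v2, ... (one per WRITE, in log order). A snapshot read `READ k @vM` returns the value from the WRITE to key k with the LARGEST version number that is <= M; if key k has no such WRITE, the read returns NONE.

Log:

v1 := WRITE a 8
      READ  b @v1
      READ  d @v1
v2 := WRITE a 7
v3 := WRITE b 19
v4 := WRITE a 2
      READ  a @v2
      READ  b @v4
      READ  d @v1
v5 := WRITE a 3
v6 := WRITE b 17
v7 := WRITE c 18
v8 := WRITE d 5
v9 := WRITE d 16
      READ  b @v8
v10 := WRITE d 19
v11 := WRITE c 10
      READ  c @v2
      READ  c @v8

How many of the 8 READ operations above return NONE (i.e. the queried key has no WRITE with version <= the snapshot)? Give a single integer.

v1: WRITE a=8  (a history now [(1, 8)])
READ b @v1: history=[] -> no version <= 1 -> NONE
READ d @v1: history=[] -> no version <= 1 -> NONE
v2: WRITE a=7  (a history now [(1, 8), (2, 7)])
v3: WRITE b=19  (b history now [(3, 19)])
v4: WRITE a=2  (a history now [(1, 8), (2, 7), (4, 2)])
READ a @v2: history=[(1, 8), (2, 7), (4, 2)] -> pick v2 -> 7
READ b @v4: history=[(3, 19)] -> pick v3 -> 19
READ d @v1: history=[] -> no version <= 1 -> NONE
v5: WRITE a=3  (a history now [(1, 8), (2, 7), (4, 2), (5, 3)])
v6: WRITE b=17  (b history now [(3, 19), (6, 17)])
v7: WRITE c=18  (c history now [(7, 18)])
v8: WRITE d=5  (d history now [(8, 5)])
v9: WRITE d=16  (d history now [(8, 5), (9, 16)])
READ b @v8: history=[(3, 19), (6, 17)] -> pick v6 -> 17
v10: WRITE d=19  (d history now [(8, 5), (9, 16), (10, 19)])
v11: WRITE c=10  (c history now [(7, 18), (11, 10)])
READ c @v2: history=[(7, 18), (11, 10)] -> no version <= 2 -> NONE
READ c @v8: history=[(7, 18), (11, 10)] -> pick v7 -> 18
Read results in order: ['NONE', 'NONE', '7', '19', 'NONE', '17', 'NONE', '18']
NONE count = 4

Answer: 4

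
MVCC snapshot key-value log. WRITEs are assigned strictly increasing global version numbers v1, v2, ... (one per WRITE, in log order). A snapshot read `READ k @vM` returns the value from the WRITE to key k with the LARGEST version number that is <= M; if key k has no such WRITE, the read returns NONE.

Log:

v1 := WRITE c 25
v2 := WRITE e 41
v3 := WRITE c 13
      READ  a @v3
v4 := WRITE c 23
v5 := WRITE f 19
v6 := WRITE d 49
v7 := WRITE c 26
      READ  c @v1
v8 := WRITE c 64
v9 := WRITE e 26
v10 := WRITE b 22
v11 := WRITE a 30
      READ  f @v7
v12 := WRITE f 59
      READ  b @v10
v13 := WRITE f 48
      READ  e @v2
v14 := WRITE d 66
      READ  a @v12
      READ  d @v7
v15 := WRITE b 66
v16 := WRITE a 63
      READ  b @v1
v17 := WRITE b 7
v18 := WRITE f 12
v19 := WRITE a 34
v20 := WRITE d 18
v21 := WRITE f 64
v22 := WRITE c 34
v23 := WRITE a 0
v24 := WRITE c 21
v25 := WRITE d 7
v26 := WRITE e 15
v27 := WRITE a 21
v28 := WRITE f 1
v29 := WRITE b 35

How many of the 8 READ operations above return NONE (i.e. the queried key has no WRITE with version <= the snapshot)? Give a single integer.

Answer: 2

Derivation:
v1: WRITE c=25  (c history now [(1, 25)])
v2: WRITE e=41  (e history now [(2, 41)])
v3: WRITE c=13  (c history now [(1, 25), (3, 13)])
READ a @v3: history=[] -> no version <= 3 -> NONE
v4: WRITE c=23  (c history now [(1, 25), (3, 13), (4, 23)])
v5: WRITE f=19  (f history now [(5, 19)])
v6: WRITE d=49  (d history now [(6, 49)])
v7: WRITE c=26  (c history now [(1, 25), (3, 13), (4, 23), (7, 26)])
READ c @v1: history=[(1, 25), (3, 13), (4, 23), (7, 26)] -> pick v1 -> 25
v8: WRITE c=64  (c history now [(1, 25), (3, 13), (4, 23), (7, 26), (8, 64)])
v9: WRITE e=26  (e history now [(2, 41), (9, 26)])
v10: WRITE b=22  (b history now [(10, 22)])
v11: WRITE a=30  (a history now [(11, 30)])
READ f @v7: history=[(5, 19)] -> pick v5 -> 19
v12: WRITE f=59  (f history now [(5, 19), (12, 59)])
READ b @v10: history=[(10, 22)] -> pick v10 -> 22
v13: WRITE f=48  (f history now [(5, 19), (12, 59), (13, 48)])
READ e @v2: history=[(2, 41), (9, 26)] -> pick v2 -> 41
v14: WRITE d=66  (d history now [(6, 49), (14, 66)])
READ a @v12: history=[(11, 30)] -> pick v11 -> 30
READ d @v7: history=[(6, 49), (14, 66)] -> pick v6 -> 49
v15: WRITE b=66  (b history now [(10, 22), (15, 66)])
v16: WRITE a=63  (a history now [(11, 30), (16, 63)])
READ b @v1: history=[(10, 22), (15, 66)] -> no version <= 1 -> NONE
v17: WRITE b=7  (b history now [(10, 22), (15, 66), (17, 7)])
v18: WRITE f=12  (f history now [(5, 19), (12, 59), (13, 48), (18, 12)])
v19: WRITE a=34  (a history now [(11, 30), (16, 63), (19, 34)])
v20: WRITE d=18  (d history now [(6, 49), (14, 66), (20, 18)])
v21: WRITE f=64  (f history now [(5, 19), (12, 59), (13, 48), (18, 12), (21, 64)])
v22: WRITE c=34  (c history now [(1, 25), (3, 13), (4, 23), (7, 26), (8, 64), (22, 34)])
v23: WRITE a=0  (a history now [(11, 30), (16, 63), (19, 34), (23, 0)])
v24: WRITE c=21  (c history now [(1, 25), (3, 13), (4, 23), (7, 26), (8, 64), (22, 34), (24, 21)])
v25: WRITE d=7  (d history now [(6, 49), (14, 66), (20, 18), (25, 7)])
v26: WRITE e=15  (e history now [(2, 41), (9, 26), (26, 15)])
v27: WRITE a=21  (a history now [(11, 30), (16, 63), (19, 34), (23, 0), (27, 21)])
v28: WRITE f=1  (f history now [(5, 19), (12, 59), (13, 48), (18, 12), (21, 64), (28, 1)])
v29: WRITE b=35  (b history now [(10, 22), (15, 66), (17, 7), (29, 35)])
Read results in order: ['NONE', '25', '19', '22', '41', '30', '49', 'NONE']
NONE count = 2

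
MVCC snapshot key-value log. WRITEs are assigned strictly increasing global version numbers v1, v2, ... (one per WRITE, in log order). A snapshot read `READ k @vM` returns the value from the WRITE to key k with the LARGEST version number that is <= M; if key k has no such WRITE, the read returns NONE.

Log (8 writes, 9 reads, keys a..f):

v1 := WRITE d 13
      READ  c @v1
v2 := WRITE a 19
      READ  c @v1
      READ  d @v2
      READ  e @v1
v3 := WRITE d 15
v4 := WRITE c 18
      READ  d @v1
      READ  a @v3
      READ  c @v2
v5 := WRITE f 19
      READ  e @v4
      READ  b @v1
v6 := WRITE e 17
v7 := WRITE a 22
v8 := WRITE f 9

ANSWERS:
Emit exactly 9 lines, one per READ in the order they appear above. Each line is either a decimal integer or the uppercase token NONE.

v1: WRITE d=13  (d history now [(1, 13)])
READ c @v1: history=[] -> no version <= 1 -> NONE
v2: WRITE a=19  (a history now [(2, 19)])
READ c @v1: history=[] -> no version <= 1 -> NONE
READ d @v2: history=[(1, 13)] -> pick v1 -> 13
READ e @v1: history=[] -> no version <= 1 -> NONE
v3: WRITE d=15  (d history now [(1, 13), (3, 15)])
v4: WRITE c=18  (c history now [(4, 18)])
READ d @v1: history=[(1, 13), (3, 15)] -> pick v1 -> 13
READ a @v3: history=[(2, 19)] -> pick v2 -> 19
READ c @v2: history=[(4, 18)] -> no version <= 2 -> NONE
v5: WRITE f=19  (f history now [(5, 19)])
READ e @v4: history=[] -> no version <= 4 -> NONE
READ b @v1: history=[] -> no version <= 1 -> NONE
v6: WRITE e=17  (e history now [(6, 17)])
v7: WRITE a=22  (a history now [(2, 19), (7, 22)])
v8: WRITE f=9  (f history now [(5, 19), (8, 9)])

Answer: NONE
NONE
13
NONE
13
19
NONE
NONE
NONE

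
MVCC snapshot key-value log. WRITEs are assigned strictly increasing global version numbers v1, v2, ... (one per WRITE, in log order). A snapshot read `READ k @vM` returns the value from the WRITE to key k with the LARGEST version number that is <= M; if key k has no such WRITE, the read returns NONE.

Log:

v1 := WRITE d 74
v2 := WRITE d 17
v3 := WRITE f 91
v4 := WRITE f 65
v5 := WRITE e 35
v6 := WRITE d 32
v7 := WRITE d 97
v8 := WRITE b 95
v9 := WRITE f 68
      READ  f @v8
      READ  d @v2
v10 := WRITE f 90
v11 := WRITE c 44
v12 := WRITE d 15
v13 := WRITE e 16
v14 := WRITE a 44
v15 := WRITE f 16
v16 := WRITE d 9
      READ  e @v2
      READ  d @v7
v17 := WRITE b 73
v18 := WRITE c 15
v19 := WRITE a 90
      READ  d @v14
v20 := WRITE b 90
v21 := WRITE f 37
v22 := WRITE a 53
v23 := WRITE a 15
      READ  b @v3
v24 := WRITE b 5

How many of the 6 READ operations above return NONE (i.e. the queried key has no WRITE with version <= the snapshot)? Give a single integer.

v1: WRITE d=74  (d history now [(1, 74)])
v2: WRITE d=17  (d history now [(1, 74), (2, 17)])
v3: WRITE f=91  (f history now [(3, 91)])
v4: WRITE f=65  (f history now [(3, 91), (4, 65)])
v5: WRITE e=35  (e history now [(5, 35)])
v6: WRITE d=32  (d history now [(1, 74), (2, 17), (6, 32)])
v7: WRITE d=97  (d history now [(1, 74), (2, 17), (6, 32), (7, 97)])
v8: WRITE b=95  (b history now [(8, 95)])
v9: WRITE f=68  (f history now [(3, 91), (4, 65), (9, 68)])
READ f @v8: history=[(3, 91), (4, 65), (9, 68)] -> pick v4 -> 65
READ d @v2: history=[(1, 74), (2, 17), (6, 32), (7, 97)] -> pick v2 -> 17
v10: WRITE f=90  (f history now [(3, 91), (4, 65), (9, 68), (10, 90)])
v11: WRITE c=44  (c history now [(11, 44)])
v12: WRITE d=15  (d history now [(1, 74), (2, 17), (6, 32), (7, 97), (12, 15)])
v13: WRITE e=16  (e history now [(5, 35), (13, 16)])
v14: WRITE a=44  (a history now [(14, 44)])
v15: WRITE f=16  (f history now [(3, 91), (4, 65), (9, 68), (10, 90), (15, 16)])
v16: WRITE d=9  (d history now [(1, 74), (2, 17), (6, 32), (7, 97), (12, 15), (16, 9)])
READ e @v2: history=[(5, 35), (13, 16)] -> no version <= 2 -> NONE
READ d @v7: history=[(1, 74), (2, 17), (6, 32), (7, 97), (12, 15), (16, 9)] -> pick v7 -> 97
v17: WRITE b=73  (b history now [(8, 95), (17, 73)])
v18: WRITE c=15  (c history now [(11, 44), (18, 15)])
v19: WRITE a=90  (a history now [(14, 44), (19, 90)])
READ d @v14: history=[(1, 74), (2, 17), (6, 32), (7, 97), (12, 15), (16, 9)] -> pick v12 -> 15
v20: WRITE b=90  (b history now [(8, 95), (17, 73), (20, 90)])
v21: WRITE f=37  (f history now [(3, 91), (4, 65), (9, 68), (10, 90), (15, 16), (21, 37)])
v22: WRITE a=53  (a history now [(14, 44), (19, 90), (22, 53)])
v23: WRITE a=15  (a history now [(14, 44), (19, 90), (22, 53), (23, 15)])
READ b @v3: history=[(8, 95), (17, 73), (20, 90)] -> no version <= 3 -> NONE
v24: WRITE b=5  (b history now [(8, 95), (17, 73), (20, 90), (24, 5)])
Read results in order: ['65', '17', 'NONE', '97', '15', 'NONE']
NONE count = 2

Answer: 2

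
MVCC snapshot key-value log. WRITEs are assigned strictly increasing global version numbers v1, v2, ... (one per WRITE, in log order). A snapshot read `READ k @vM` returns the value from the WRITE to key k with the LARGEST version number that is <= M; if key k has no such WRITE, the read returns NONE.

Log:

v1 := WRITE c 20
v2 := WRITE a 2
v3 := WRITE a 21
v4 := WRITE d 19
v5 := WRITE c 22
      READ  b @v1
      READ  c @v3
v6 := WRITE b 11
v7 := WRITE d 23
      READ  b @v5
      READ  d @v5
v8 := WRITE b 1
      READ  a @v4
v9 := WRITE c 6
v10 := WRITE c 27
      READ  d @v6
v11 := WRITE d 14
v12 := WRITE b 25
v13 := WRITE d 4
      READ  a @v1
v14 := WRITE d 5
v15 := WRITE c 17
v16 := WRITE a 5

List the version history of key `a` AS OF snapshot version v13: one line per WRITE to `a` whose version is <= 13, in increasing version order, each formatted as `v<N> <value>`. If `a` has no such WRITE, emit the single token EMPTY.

Answer: v2 2
v3 21

Derivation:
Scan writes for key=a with version <= 13:
  v1 WRITE c 20 -> skip
  v2 WRITE a 2 -> keep
  v3 WRITE a 21 -> keep
  v4 WRITE d 19 -> skip
  v5 WRITE c 22 -> skip
  v6 WRITE b 11 -> skip
  v7 WRITE d 23 -> skip
  v8 WRITE b 1 -> skip
  v9 WRITE c 6 -> skip
  v10 WRITE c 27 -> skip
  v11 WRITE d 14 -> skip
  v12 WRITE b 25 -> skip
  v13 WRITE d 4 -> skip
  v14 WRITE d 5 -> skip
  v15 WRITE c 17 -> skip
  v16 WRITE a 5 -> drop (> snap)
Collected: [(2, 2), (3, 21)]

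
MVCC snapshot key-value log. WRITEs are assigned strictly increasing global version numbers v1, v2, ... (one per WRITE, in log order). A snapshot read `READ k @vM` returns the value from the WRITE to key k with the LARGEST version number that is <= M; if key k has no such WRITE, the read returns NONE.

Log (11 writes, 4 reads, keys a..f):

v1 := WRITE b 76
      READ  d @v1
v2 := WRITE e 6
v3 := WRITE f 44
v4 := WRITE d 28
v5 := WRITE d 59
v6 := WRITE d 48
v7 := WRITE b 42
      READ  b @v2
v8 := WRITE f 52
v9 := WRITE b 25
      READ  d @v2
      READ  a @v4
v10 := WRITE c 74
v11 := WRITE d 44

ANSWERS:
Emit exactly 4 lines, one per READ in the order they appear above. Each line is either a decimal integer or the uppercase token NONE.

v1: WRITE b=76  (b history now [(1, 76)])
READ d @v1: history=[] -> no version <= 1 -> NONE
v2: WRITE e=6  (e history now [(2, 6)])
v3: WRITE f=44  (f history now [(3, 44)])
v4: WRITE d=28  (d history now [(4, 28)])
v5: WRITE d=59  (d history now [(4, 28), (5, 59)])
v6: WRITE d=48  (d history now [(4, 28), (5, 59), (6, 48)])
v7: WRITE b=42  (b history now [(1, 76), (7, 42)])
READ b @v2: history=[(1, 76), (7, 42)] -> pick v1 -> 76
v8: WRITE f=52  (f history now [(3, 44), (8, 52)])
v9: WRITE b=25  (b history now [(1, 76), (7, 42), (9, 25)])
READ d @v2: history=[(4, 28), (5, 59), (6, 48)] -> no version <= 2 -> NONE
READ a @v4: history=[] -> no version <= 4 -> NONE
v10: WRITE c=74  (c history now [(10, 74)])
v11: WRITE d=44  (d history now [(4, 28), (5, 59), (6, 48), (11, 44)])

Answer: NONE
76
NONE
NONE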